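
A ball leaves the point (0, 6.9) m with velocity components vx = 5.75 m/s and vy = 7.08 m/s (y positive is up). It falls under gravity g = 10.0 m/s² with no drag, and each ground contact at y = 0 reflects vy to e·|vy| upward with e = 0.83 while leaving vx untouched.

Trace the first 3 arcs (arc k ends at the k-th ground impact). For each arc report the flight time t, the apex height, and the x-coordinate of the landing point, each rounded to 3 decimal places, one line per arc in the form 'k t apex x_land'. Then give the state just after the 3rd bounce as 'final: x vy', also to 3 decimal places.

Arc 1: start y=6.900, vy=7.080 → t=2.080, apex=9.406, x_land=11.958, impact vy=-13.716
  bounce: vy ← 0.83·13.716 = 11.384
Arc 2: start y=0.000, vy=11.384 → t=2.277, apex=6.480, x_land=25.049, impact vy=-11.384
  bounce: vy ← 0.83·11.384 = 9.449
Arc 3: start y=0.000, vy=9.449 → t=1.890, apex=4.464, x_land=35.916, impact vy=-9.449
  bounce: vy ← 0.83·9.449 = 7.843

1 2.080 9.406 11.958
2 2.277 6.480 25.049
3 1.890 4.464 35.916
final: 35.916 7.843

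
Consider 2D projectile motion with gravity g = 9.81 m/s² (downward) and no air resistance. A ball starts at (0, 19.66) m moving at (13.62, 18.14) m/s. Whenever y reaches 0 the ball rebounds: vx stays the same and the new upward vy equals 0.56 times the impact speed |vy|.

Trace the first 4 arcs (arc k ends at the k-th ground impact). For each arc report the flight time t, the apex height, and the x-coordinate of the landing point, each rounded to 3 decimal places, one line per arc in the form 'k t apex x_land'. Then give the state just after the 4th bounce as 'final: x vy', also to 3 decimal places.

Arc 1: start y=19.660, vy=18.140 → t=4.574, apex=36.432, x_land=62.304, impact vy=-26.736
  bounce: vy ← 0.56·26.736 = 14.972
Arc 2: start y=0.000, vy=14.972 → t=3.052, apex=11.425, x_land=103.878, impact vy=-14.972
  bounce: vy ← 0.56·14.972 = 8.384
Arc 3: start y=0.000, vy=8.384 → t=1.709, apex=3.583, x_land=127.159, impact vy=-8.384
  bounce: vy ← 0.56·8.384 = 4.695
Arc 4: start y=0.000, vy=4.695 → t=0.957, apex=1.124, x_land=140.196, impact vy=-4.695
  bounce: vy ← 0.56·4.695 = 2.629

1 4.574 36.432 62.304
2 3.052 11.425 103.878
3 1.709 3.583 127.159
4 0.957 1.124 140.196
final: 140.196 2.629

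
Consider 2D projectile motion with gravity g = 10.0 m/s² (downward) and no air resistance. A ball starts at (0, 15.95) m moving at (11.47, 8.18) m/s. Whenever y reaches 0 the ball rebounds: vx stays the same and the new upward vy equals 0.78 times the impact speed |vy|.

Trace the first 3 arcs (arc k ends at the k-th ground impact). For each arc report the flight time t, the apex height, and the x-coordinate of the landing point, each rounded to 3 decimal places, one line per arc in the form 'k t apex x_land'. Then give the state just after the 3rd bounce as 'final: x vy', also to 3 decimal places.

Arc 1: start y=15.950, vy=8.180 → t=2.782, apex=19.296, x_land=31.915, impact vy=-19.645
  bounce: vy ← 0.78·19.645 = 15.323
Arc 2: start y=0.000, vy=15.323 → t=3.065, apex=11.739, x_land=67.065, impact vy=-15.323
  bounce: vy ← 0.78·15.323 = 11.952
Arc 3: start y=0.000, vy=11.952 → t=2.390, apex=7.142, x_land=94.483, impact vy=-11.952
  bounce: vy ← 0.78·11.952 = 9.322

1 2.782 19.296 31.915
2 3.065 11.739 67.065
3 2.390 7.142 94.483
final: 94.483 9.322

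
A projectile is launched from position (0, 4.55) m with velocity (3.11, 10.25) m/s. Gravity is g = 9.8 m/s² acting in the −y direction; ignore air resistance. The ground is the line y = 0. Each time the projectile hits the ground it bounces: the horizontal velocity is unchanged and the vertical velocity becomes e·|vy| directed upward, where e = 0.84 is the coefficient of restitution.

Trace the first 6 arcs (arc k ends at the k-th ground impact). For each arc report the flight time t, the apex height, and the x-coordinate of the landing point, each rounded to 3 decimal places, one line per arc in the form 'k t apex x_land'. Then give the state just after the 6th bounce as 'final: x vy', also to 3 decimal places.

1 2.468 9.910 7.676
2 2.389 6.993 15.106
3 2.007 4.934 21.348
4 1.686 3.481 26.591
5 1.416 2.457 30.995
6 1.190 1.733 34.694
final: 34.694 4.896

Arc 1: start y=4.550, vy=10.250 → t=2.468, apex=9.910, x_land=7.676, impact vy=-13.937
  bounce: vy ← 0.84·13.937 = 11.707
Arc 2: start y=0.000, vy=11.707 → t=2.389, apex=6.993, x_land=15.106, impact vy=-11.707
  bounce: vy ← 0.84·11.707 = 9.834
Arc 3: start y=0.000, vy=9.834 → t=2.007, apex=4.934, x_land=21.348, impact vy=-9.834
  bounce: vy ← 0.84·9.834 = 8.261
Arc 4: start y=0.000, vy=8.261 → t=1.686, apex=3.481, x_land=26.591, impact vy=-8.261
  bounce: vy ← 0.84·8.261 = 6.939
Arc 5: start y=0.000, vy=6.939 → t=1.416, apex=2.457, x_land=30.995, impact vy=-6.939
  bounce: vy ← 0.84·6.939 = 5.829
Arc 6: start y=0.000, vy=5.829 → t=1.190, apex=1.733, x_land=34.694, impact vy=-5.829
  bounce: vy ← 0.84·5.829 = 4.896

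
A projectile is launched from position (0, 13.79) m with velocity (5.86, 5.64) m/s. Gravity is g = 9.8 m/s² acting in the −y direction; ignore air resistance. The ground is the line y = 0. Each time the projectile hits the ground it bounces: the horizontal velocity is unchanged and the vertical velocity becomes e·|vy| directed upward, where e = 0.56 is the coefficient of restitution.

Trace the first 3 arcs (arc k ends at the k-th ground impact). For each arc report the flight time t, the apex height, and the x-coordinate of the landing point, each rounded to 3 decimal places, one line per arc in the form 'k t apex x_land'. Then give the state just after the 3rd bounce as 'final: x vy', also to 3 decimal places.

1 2.349 15.413 13.766
2 1.986 4.833 25.406
3 1.112 1.516 31.924
final: 31.924 3.052

Arc 1: start y=13.790, vy=5.640 → t=2.349, apex=15.413, x_land=13.766, impact vy=-17.381
  bounce: vy ← 0.56·17.381 = 9.733
Arc 2: start y=0.000, vy=9.733 → t=1.986, apex=4.833, x_land=25.406, impact vy=-9.733
  bounce: vy ← 0.56·9.733 = 5.451
Arc 3: start y=0.000, vy=5.451 → t=1.112, apex=1.516, x_land=31.924, impact vy=-5.451
  bounce: vy ← 0.56·5.451 = 3.052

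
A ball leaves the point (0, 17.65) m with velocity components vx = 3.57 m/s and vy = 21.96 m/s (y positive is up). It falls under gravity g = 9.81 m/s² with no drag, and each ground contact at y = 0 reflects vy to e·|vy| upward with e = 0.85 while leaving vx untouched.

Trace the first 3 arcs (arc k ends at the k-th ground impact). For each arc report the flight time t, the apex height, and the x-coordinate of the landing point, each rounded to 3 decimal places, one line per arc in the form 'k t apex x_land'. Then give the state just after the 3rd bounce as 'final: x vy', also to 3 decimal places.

Arc 1: start y=17.650, vy=21.960 → t=5.173, apex=42.229, x_land=18.467, impact vy=-28.784
  bounce: vy ← 0.85·28.784 = 24.467
Arc 2: start y=0.000, vy=24.467 → t=4.988, apex=30.511, x_land=36.274, impact vy=-24.467
  bounce: vy ← 0.85·24.467 = 20.797
Arc 3: start y=0.000, vy=20.797 → t=4.240, apex=22.044, x_land=51.410, impact vy=-20.797
  bounce: vy ← 0.85·20.797 = 17.677

1 5.173 42.229 18.467
2 4.988 30.511 36.274
3 4.240 22.044 51.410
final: 51.410 17.677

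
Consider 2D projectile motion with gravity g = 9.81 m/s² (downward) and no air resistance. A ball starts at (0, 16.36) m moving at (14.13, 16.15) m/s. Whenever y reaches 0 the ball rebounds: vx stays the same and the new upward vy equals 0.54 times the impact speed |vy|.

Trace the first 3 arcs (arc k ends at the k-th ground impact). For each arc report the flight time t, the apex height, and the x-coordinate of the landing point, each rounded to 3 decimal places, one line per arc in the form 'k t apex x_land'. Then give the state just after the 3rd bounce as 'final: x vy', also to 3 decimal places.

1 4.105 29.654 58.005
2 2.655 8.647 95.527
3 1.434 2.521 115.788
final: 115.788 3.798

Arc 1: start y=16.360, vy=16.150 → t=4.105, apex=29.654, x_land=58.005, impact vy=-24.121
  bounce: vy ← 0.54·24.121 = 13.025
Arc 2: start y=0.000, vy=13.025 → t=2.655, apex=8.647, x_land=95.527, impact vy=-13.025
  bounce: vy ← 0.54·13.025 = 7.034
Arc 3: start y=0.000, vy=7.034 → t=1.434, apex=2.521, x_land=115.788, impact vy=-7.034
  bounce: vy ← 0.54·7.034 = 3.798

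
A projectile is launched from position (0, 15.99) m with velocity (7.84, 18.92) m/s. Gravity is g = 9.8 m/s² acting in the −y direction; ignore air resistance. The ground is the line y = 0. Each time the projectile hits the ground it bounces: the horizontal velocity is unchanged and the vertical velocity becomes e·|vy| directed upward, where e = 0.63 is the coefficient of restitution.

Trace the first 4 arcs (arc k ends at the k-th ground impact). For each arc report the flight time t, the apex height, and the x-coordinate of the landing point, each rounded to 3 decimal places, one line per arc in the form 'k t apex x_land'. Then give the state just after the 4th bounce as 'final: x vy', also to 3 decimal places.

Arc 1: start y=15.990, vy=18.920 → t=4.575, apex=34.254, x_land=35.865, impact vy=-25.911
  bounce: vy ← 0.63·25.911 = 16.324
Arc 2: start y=0.000, vy=16.324 → t=3.331, apex=13.595, x_land=61.983, impact vy=-16.324
  bounce: vy ← 0.63·16.324 = 10.284
Arc 3: start y=0.000, vy=10.284 → t=2.099, apex=5.396, x_land=78.437, impact vy=-10.284
  bounce: vy ← 0.63·10.284 = 6.479
Arc 4: start y=0.000, vy=6.479 → t=1.322, apex=2.142, x_land=88.803, impact vy=-6.479
  bounce: vy ← 0.63·6.479 = 4.082

1 4.575 34.254 35.865
2 3.331 13.595 61.983
3 2.099 5.396 78.437
4 1.322 2.142 88.803
final: 88.803 4.082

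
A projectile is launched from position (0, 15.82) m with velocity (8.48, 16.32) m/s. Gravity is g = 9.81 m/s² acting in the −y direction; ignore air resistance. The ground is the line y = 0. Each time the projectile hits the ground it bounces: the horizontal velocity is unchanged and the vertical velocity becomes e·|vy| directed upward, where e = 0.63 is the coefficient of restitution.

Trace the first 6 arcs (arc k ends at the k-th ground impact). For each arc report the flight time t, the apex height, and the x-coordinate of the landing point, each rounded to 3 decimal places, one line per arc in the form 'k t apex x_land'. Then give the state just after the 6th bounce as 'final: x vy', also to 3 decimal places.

Arc 1: start y=15.820, vy=16.320 → t=4.112, apex=29.395, x_land=34.867, impact vy=-24.015
  bounce: vy ← 0.63·24.015 = 15.130
Arc 2: start y=0.000, vy=15.130 → t=3.085, apex=11.667, x_land=61.023, impact vy=-15.130
  bounce: vy ← 0.63·15.130 = 9.532
Arc 3: start y=0.000, vy=9.532 → t=1.943, apex=4.631, x_land=77.502, impact vy=-9.532
  bounce: vy ← 0.63·9.532 = 6.005
Arc 4: start y=0.000, vy=6.005 → t=1.224, apex=1.838, x_land=87.884, impact vy=-6.005
  bounce: vy ← 0.63·6.005 = 3.783
Arc 5: start y=0.000, vy=3.783 → t=0.771, apex=0.729, x_land=94.424, impact vy=-3.783
  bounce: vy ← 0.63·3.783 = 2.383
Arc 6: start y=0.000, vy=2.383 → t=0.486, apex=0.290, x_land=98.545, impact vy=-2.383
  bounce: vy ← 0.63·2.383 = 1.502

1 4.112 29.395 34.867
2 3.085 11.667 61.023
3 1.943 4.631 77.502
4 1.224 1.838 87.884
5 0.771 0.729 94.424
6 0.486 0.290 98.545
final: 98.545 1.502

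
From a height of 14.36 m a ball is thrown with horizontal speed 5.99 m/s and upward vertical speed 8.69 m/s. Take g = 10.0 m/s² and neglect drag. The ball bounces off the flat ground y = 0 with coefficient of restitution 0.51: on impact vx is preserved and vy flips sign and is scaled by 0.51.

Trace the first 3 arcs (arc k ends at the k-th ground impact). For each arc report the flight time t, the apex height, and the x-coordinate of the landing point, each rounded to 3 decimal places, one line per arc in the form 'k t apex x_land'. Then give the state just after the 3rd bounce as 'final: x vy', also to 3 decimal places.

Arc 1: start y=14.360, vy=8.690 → t=2.774, apex=18.136, x_land=16.613, impact vy=-19.045
  bounce: vy ← 0.51·19.045 = 9.713
Arc 2: start y=0.000, vy=9.713 → t=1.943, apex=4.717, x_land=28.250, impact vy=-9.713
  bounce: vy ← 0.51·9.713 = 4.954
Arc 3: start y=0.000, vy=4.954 → t=0.991, apex=1.227, x_land=34.184, impact vy=-4.954
  bounce: vy ← 0.51·4.954 = 2.526

1 2.774 18.136 16.613
2 1.943 4.717 28.250
3 0.991 1.227 34.184
final: 34.184 2.526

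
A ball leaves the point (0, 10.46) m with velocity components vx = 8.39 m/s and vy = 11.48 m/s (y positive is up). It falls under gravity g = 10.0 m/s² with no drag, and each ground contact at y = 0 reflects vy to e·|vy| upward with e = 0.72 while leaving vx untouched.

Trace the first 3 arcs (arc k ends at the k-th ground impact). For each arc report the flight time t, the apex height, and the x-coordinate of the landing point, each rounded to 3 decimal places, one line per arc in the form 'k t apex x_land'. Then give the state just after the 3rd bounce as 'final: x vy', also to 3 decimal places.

1 2.995 17.050 25.125
2 2.659 8.838 47.434
3 1.915 4.582 63.497
final: 63.497 6.892

Arc 1: start y=10.460, vy=11.480 → t=2.995, apex=17.050, x_land=25.125, impact vy=-18.466
  bounce: vy ← 0.72·18.466 = 13.295
Arc 2: start y=0.000, vy=13.295 → t=2.659, apex=8.838, x_land=47.434, impact vy=-13.295
  bounce: vy ← 0.72·13.295 = 9.573
Arc 3: start y=0.000, vy=9.573 → t=1.915, apex=4.582, x_land=63.497, impact vy=-9.573
  bounce: vy ← 0.72·9.573 = 6.892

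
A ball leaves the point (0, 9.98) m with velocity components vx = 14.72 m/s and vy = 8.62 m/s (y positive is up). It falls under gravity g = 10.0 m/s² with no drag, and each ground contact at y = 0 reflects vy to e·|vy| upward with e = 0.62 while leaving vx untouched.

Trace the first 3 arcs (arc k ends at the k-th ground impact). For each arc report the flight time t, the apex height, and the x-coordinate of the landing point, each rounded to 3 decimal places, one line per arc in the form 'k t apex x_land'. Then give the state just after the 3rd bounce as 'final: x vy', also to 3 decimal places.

1 2.517 13.695 37.050
2 2.052 5.264 67.259
3 1.272 2.024 85.988
final: 85.988 3.944

Arc 1: start y=9.980, vy=8.620 → t=2.517, apex=13.695, x_land=37.050, impact vy=-16.550
  bounce: vy ← 0.62·16.550 = 10.261
Arc 2: start y=0.000, vy=10.261 → t=2.052, apex=5.264, x_land=67.259, impact vy=-10.261
  bounce: vy ← 0.62·10.261 = 6.362
Arc 3: start y=0.000, vy=6.362 → t=1.272, apex=2.024, x_land=85.988, impact vy=-6.362
  bounce: vy ← 0.62·6.362 = 3.944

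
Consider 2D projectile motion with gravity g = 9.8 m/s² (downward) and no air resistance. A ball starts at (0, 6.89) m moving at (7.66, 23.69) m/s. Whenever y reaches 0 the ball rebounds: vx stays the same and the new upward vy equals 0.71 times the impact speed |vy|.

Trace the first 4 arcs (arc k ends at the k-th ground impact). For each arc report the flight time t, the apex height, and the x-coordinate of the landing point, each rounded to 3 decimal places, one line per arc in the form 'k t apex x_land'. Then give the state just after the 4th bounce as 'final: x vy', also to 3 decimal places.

1 5.110 35.523 39.142
2 3.823 17.907 68.429
3 2.715 9.027 89.223
4 1.927 4.551 103.986
final: 103.986 6.705

Arc 1: start y=6.890, vy=23.690 → t=5.110, apex=35.523, x_land=39.142, impact vy=-26.387
  bounce: vy ← 0.71·26.387 = 18.735
Arc 2: start y=0.000, vy=18.735 → t=3.823, apex=17.907, x_land=68.429, impact vy=-18.735
  bounce: vy ← 0.71·18.735 = 13.302
Arc 3: start y=0.000, vy=13.302 → t=2.715, apex=9.027, x_land=89.223, impact vy=-13.302
  bounce: vy ← 0.71·13.302 = 9.444
Arc 4: start y=0.000, vy=9.444 → t=1.927, apex=4.551, x_land=103.986, impact vy=-9.444
  bounce: vy ← 0.71·9.444 = 6.705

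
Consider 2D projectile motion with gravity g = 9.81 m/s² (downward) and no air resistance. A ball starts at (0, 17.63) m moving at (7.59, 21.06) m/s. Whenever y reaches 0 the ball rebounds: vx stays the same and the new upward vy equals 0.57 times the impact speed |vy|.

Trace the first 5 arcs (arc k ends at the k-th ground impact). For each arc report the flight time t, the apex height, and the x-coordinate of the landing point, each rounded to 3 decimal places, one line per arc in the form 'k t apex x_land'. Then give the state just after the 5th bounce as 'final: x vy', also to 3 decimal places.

1 5.011 40.236 38.033
2 3.265 13.073 62.814
3 1.861 4.247 76.940
4 1.061 1.380 84.992
5 0.605 0.448 89.581
final: 89.581 1.691

Arc 1: start y=17.630, vy=21.060 → t=5.011, apex=40.236, x_land=38.033, impact vy=-28.097
  bounce: vy ← 0.57·28.097 = 16.015
Arc 2: start y=0.000, vy=16.015 → t=3.265, apex=13.073, x_land=62.814, impact vy=-16.015
  bounce: vy ← 0.57·16.015 = 9.129
Arc 3: start y=0.000, vy=9.129 → t=1.861, apex=4.247, x_land=76.940, impact vy=-9.129
  bounce: vy ← 0.57·9.129 = 5.203
Arc 4: start y=0.000, vy=5.203 → t=1.061, apex=1.380, x_land=84.992, impact vy=-5.203
  bounce: vy ← 0.57·5.203 = 2.966
Arc 5: start y=0.000, vy=2.966 → t=0.605, apex=0.448, x_land=89.581, impact vy=-2.966
  bounce: vy ← 0.57·2.966 = 1.691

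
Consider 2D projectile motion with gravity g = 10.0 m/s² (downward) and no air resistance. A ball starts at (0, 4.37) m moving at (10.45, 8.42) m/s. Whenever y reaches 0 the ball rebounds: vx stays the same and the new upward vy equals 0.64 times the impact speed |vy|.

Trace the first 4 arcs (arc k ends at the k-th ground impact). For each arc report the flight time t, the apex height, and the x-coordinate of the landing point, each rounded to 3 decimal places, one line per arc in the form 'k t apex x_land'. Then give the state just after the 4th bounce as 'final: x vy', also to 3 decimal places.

1 2.100 7.915 21.947
2 1.610 3.242 38.776
3 1.031 1.328 49.546
4 0.660 0.544 56.440
final: 56.440 2.111

Arc 1: start y=4.370, vy=8.420 → t=2.100, apex=7.915, x_land=21.947, impact vy=-12.582
  bounce: vy ← 0.64·12.582 = 8.052
Arc 2: start y=0.000, vy=8.052 → t=1.610, apex=3.242, x_land=38.776, impact vy=-8.052
  bounce: vy ← 0.64·8.052 = 5.153
Arc 3: start y=0.000, vy=5.153 → t=1.031, apex=1.328, x_land=49.546, impact vy=-5.153
  bounce: vy ← 0.64·5.153 = 3.298
Arc 4: start y=0.000, vy=3.298 → t=0.660, apex=0.544, x_land=56.440, impact vy=-3.298
  bounce: vy ← 0.64·3.298 = 2.111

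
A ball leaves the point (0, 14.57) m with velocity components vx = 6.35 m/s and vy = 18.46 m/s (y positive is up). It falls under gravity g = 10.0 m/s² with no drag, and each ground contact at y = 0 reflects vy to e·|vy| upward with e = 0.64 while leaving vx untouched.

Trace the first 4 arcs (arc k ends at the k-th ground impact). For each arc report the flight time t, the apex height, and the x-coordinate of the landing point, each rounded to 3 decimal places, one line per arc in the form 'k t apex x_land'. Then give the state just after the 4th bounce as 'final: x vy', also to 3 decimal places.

1 4.360 31.609 27.688
2 3.218 12.947 48.124
3 2.060 5.303 61.203
4 1.318 2.172 69.574
final: 69.574 4.218

Arc 1: start y=14.570, vy=18.460 → t=4.360, apex=31.609, x_land=27.688, impact vy=-25.143
  bounce: vy ← 0.64·25.143 = 16.092
Arc 2: start y=0.000, vy=16.092 → t=3.218, apex=12.947, x_land=48.124, impact vy=-16.092
  bounce: vy ← 0.64·16.092 = 10.299
Arc 3: start y=0.000, vy=10.299 → t=2.060, apex=5.303, x_land=61.203, impact vy=-10.299
  bounce: vy ← 0.64·10.299 = 6.591
Arc 4: start y=0.000, vy=6.591 → t=1.318, apex=2.172, x_land=69.574, impact vy=-6.591
  bounce: vy ← 0.64·6.591 = 4.218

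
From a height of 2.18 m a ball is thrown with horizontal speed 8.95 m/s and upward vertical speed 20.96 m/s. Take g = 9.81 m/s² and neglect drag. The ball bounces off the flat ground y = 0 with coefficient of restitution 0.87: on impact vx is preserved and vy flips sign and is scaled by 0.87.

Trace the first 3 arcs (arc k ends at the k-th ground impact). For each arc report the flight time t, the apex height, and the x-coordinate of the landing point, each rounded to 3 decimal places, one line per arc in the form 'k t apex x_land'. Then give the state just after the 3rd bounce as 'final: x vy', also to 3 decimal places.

Arc 1: start y=2.180, vy=20.960 → t=4.375, apex=24.572, x_land=39.154, impact vy=-21.957
  bounce: vy ← 0.87·21.957 = 19.102
Arc 2: start y=0.000, vy=19.102 → t=3.894, apex=18.598, x_land=74.010, impact vy=-19.102
  bounce: vy ← 0.87·19.102 = 16.619
Arc 3: start y=0.000, vy=16.619 → t=3.388, apex=14.077, x_land=104.334, impact vy=-16.619
  bounce: vy ← 0.87·16.619 = 14.459

1 4.375 24.572 39.154
2 3.894 18.598 74.010
3 3.388 14.077 104.334
final: 104.334 14.459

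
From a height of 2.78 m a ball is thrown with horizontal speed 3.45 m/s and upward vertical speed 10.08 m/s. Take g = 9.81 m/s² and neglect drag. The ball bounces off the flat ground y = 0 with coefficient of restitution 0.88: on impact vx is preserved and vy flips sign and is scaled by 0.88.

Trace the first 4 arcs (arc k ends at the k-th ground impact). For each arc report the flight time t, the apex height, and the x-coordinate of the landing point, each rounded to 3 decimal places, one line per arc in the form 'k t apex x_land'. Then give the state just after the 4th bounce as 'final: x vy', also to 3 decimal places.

1 2.301 7.959 7.940
2 2.242 6.163 15.674
3 1.973 4.773 22.480
4 1.736 3.696 28.470
final: 28.470 7.494

Arc 1: start y=2.780, vy=10.080 → t=2.301, apex=7.959, x_land=7.940, impact vy=-12.496
  bounce: vy ← 0.88·12.496 = 10.996
Arc 2: start y=0.000, vy=10.996 → t=2.242, apex=6.163, x_land=15.674, impact vy=-10.996
  bounce: vy ← 0.88·10.996 = 9.677
Arc 3: start y=0.000, vy=9.677 → t=1.973, apex=4.773, x_land=22.480, impact vy=-9.677
  bounce: vy ← 0.88·9.677 = 8.516
Arc 4: start y=0.000, vy=8.516 → t=1.736, apex=3.696, x_land=28.470, impact vy=-8.516
  bounce: vy ← 0.88·8.516 = 7.494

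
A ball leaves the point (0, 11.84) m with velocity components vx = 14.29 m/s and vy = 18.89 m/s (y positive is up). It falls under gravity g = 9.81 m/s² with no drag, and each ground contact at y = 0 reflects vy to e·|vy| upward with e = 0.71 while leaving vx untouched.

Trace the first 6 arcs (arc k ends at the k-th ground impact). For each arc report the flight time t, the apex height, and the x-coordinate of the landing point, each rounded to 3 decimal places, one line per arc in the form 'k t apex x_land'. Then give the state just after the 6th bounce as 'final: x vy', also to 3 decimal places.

Arc 1: start y=11.840, vy=18.890 → t=4.400, apex=30.027, x_land=62.873, impact vy=-24.272
  bounce: vy ← 0.71·24.272 = 17.233
Arc 2: start y=0.000, vy=17.233 → t=3.513, apex=15.137, x_land=113.079, impact vy=-17.233
  bounce: vy ← 0.71·17.233 = 12.236
Arc 3: start y=0.000, vy=12.236 → t=2.495, apex=7.630, x_land=148.726, impact vy=-12.236
  bounce: vy ← 0.71·12.236 = 8.687
Arc 4: start y=0.000, vy=8.687 → t=1.771, apex=3.846, x_land=174.035, impact vy=-8.687
  bounce: vy ← 0.71·8.687 = 6.168
Arc 5: start y=0.000, vy=6.168 → t=1.257, apex=1.939, x_land=192.004, impact vy=-6.168
  bounce: vy ← 0.71·6.168 = 4.379
Arc 6: start y=0.000, vy=4.379 → t=0.893, apex=0.977, x_land=204.763, impact vy=-4.379
  bounce: vy ← 0.71·4.379 = 3.109

1 4.400 30.027 62.873
2 3.513 15.137 113.079
3 2.495 7.630 148.726
4 1.771 3.846 174.035
5 1.257 1.939 192.004
6 0.893 0.977 204.763
final: 204.763 3.109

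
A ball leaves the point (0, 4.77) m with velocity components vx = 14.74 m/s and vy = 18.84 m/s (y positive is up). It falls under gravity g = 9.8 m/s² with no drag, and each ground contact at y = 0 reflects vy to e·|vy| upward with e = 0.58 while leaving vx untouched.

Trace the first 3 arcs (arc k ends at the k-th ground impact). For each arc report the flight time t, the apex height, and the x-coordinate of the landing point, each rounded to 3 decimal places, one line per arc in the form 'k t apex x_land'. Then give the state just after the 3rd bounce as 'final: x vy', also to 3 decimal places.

Arc 1: start y=4.770, vy=18.840 → t=4.083, apex=22.879, x_land=60.188, impact vy=-21.176
  bounce: vy ← 0.58·21.176 = 12.282
Arc 2: start y=0.000, vy=12.282 → t=2.507, apex=7.697, x_land=97.135, impact vy=-12.282
  bounce: vy ← 0.58·12.282 = 7.124
Arc 3: start y=0.000, vy=7.124 → t=1.454, apex=2.589, x_land=118.564, impact vy=-7.124
  bounce: vy ← 0.58·7.124 = 4.132

1 4.083 22.879 60.188
2 2.507 7.697 97.135
3 1.454 2.589 118.564
final: 118.564 4.132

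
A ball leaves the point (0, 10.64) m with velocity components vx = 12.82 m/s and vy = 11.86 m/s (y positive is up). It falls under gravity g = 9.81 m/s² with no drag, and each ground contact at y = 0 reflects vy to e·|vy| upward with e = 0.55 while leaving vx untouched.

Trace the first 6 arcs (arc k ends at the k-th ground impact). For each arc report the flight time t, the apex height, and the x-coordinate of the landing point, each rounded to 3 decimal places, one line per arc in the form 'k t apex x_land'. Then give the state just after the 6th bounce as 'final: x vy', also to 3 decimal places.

Arc 1: start y=10.640, vy=11.860 → t=3.114, apex=17.809, x_land=39.927, impact vy=-18.693
  bounce: vy ← 0.55·18.693 = 10.281
Arc 2: start y=0.000, vy=10.281 → t=2.096, apex=5.387, x_land=66.798, impact vy=-10.281
  bounce: vy ← 0.55·10.281 = 5.655
Arc 3: start y=0.000, vy=5.655 → t=1.153, apex=1.630, x_land=81.577, impact vy=-5.655
  bounce: vy ← 0.55·5.655 = 3.110
Arc 4: start y=0.000, vy=3.110 → t=0.634, apex=0.493, x_land=89.706, impact vy=-3.110
  bounce: vy ← 0.55·3.110 = 1.710
Arc 5: start y=0.000, vy=1.710 → t=0.349, apex=0.149, x_land=94.176, impact vy=-1.710
  bounce: vy ← 0.55·1.710 = 0.941
Arc 6: start y=0.000, vy=0.941 → t=0.192, apex=0.045, x_land=96.635, impact vy=-0.941
  bounce: vy ← 0.55·0.941 = 0.517

1 3.114 17.809 39.927
2 2.096 5.387 66.798
3 1.153 1.630 81.577
4 0.634 0.493 89.706
5 0.349 0.149 94.176
6 0.192 0.045 96.635
final: 96.635 0.517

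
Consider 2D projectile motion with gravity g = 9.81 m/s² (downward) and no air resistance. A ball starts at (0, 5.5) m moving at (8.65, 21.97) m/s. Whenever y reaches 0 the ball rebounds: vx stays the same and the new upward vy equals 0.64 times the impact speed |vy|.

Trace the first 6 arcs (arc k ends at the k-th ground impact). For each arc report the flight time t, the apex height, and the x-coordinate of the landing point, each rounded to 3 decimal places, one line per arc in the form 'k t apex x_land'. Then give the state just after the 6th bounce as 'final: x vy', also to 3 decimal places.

Arc 1: start y=5.500, vy=21.970 → t=4.717, apex=30.101, x_land=40.801, impact vy=-24.302
  bounce: vy ← 0.64·24.302 = 15.553
Arc 2: start y=0.000, vy=15.553 → t=3.171, apex=12.330, x_land=68.229, impact vy=-15.553
  bounce: vy ← 0.64·15.553 = 9.954
Arc 3: start y=0.000, vy=9.954 → t=2.029, apex=5.050, x_land=85.783, impact vy=-9.954
  bounce: vy ← 0.64·9.954 = 6.371
Arc 4: start y=0.000, vy=6.371 → t=1.299, apex=2.069, x_land=97.018, impact vy=-6.371
  bounce: vy ← 0.64·6.371 = 4.077
Arc 5: start y=0.000, vy=4.077 → t=0.831, apex=0.847, x_land=104.208, impact vy=-4.077
  bounce: vy ← 0.64·4.077 = 2.609
Arc 6: start y=0.000, vy=2.609 → t=0.532, apex=0.347, x_land=108.810, impact vy=-2.609
  bounce: vy ← 0.64·2.609 = 1.670

1 4.717 30.101 40.801
2 3.171 12.330 68.229
3 2.029 5.050 85.783
4 1.299 2.069 97.018
5 0.831 0.847 104.208
6 0.532 0.347 108.810
final: 108.810 1.670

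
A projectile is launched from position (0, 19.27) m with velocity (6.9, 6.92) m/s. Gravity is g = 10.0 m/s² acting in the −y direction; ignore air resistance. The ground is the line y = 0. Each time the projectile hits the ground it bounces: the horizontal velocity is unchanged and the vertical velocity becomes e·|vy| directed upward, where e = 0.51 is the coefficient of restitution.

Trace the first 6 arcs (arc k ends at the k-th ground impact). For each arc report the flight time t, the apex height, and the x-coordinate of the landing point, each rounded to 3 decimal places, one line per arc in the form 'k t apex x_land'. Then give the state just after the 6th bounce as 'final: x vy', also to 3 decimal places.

Arc 1: start y=19.270, vy=6.920 → t=2.774, apex=21.664, x_land=19.138, impact vy=-20.816
  bounce: vy ← 0.51·20.816 = 10.616
Arc 2: start y=0.000, vy=10.616 → t=2.123, apex=5.635, x_land=33.787, impact vy=-10.616
  bounce: vy ← 0.51·10.616 = 5.414
Arc 3: start y=0.000, vy=5.414 → t=1.083, apex=1.466, x_land=41.259, impact vy=-5.414
  bounce: vy ← 0.51·5.414 = 2.761
Arc 4: start y=0.000, vy=2.761 → t=0.552, apex=0.381, x_land=45.069, impact vy=-2.761
  bounce: vy ← 0.51·2.761 = 1.408
Arc 5: start y=0.000, vy=1.408 → t=0.282, apex=0.099, x_land=47.013, impact vy=-1.408
  bounce: vy ← 0.51·1.408 = 0.718
Arc 6: start y=0.000, vy=0.718 → t=0.144, apex=0.026, x_land=48.004, impact vy=-0.718
  bounce: vy ← 0.51·0.718 = 0.366

1 2.774 21.664 19.138
2 2.123 5.635 33.787
3 1.083 1.466 41.259
4 0.552 0.381 45.069
5 0.282 0.099 47.013
6 0.144 0.026 48.004
final: 48.004 0.366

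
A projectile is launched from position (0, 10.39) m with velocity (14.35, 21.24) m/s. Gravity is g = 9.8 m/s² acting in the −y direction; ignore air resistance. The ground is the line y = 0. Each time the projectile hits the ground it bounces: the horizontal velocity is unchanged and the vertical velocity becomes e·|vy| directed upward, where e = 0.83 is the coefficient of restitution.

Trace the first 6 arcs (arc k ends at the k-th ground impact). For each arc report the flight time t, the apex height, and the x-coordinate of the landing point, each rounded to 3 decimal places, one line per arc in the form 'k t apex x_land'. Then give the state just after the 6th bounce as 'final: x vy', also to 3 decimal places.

Arc 1: start y=10.390, vy=21.240 → t=4.778, apex=33.407, x_land=68.571, impact vy=-25.589
  bounce: vy ← 0.83·25.589 = 21.239
Arc 2: start y=0.000, vy=21.239 → t=4.334, apex=23.014, x_land=130.769, impact vy=-21.239
  bounce: vy ← 0.83·21.239 = 17.628
Arc 3: start y=0.000, vy=17.628 → t=3.598, apex=15.855, x_land=182.394, impact vy=-17.628
  bounce: vy ← 0.83·17.628 = 14.631
Arc 4: start y=0.000, vy=14.631 → t=2.986, apex=10.922, x_land=225.243, impact vy=-14.631
  bounce: vy ← 0.83·14.631 = 12.144
Arc 5: start y=0.000, vy=12.144 → t=2.478, apex=7.524, x_land=260.808, impact vy=-12.144
  bounce: vy ← 0.83·12.144 = 10.079
Arc 6: start y=0.000, vy=10.079 → t=2.057, apex=5.183, x_land=290.326, impact vy=-10.079
  bounce: vy ← 0.83·10.079 = 8.366

1 4.778 33.407 68.571
2 4.334 23.014 130.769
3 3.598 15.855 182.394
4 2.986 10.922 225.243
5 2.478 7.524 260.808
6 2.057 5.183 290.326
final: 290.326 8.366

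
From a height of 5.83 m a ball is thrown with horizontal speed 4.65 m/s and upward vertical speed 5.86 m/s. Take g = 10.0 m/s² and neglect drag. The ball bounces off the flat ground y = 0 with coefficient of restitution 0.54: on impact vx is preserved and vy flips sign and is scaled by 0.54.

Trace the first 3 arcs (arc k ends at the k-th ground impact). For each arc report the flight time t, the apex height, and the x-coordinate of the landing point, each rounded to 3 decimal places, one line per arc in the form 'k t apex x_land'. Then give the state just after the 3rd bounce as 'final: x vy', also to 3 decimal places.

1 1.815 7.547 8.438
2 1.327 2.201 14.608
3 0.717 0.642 17.939
final: 17.939 1.935

Arc 1: start y=5.830, vy=5.860 → t=1.815, apex=7.547, x_land=8.438, impact vy=-12.286
  bounce: vy ← 0.54·12.286 = 6.634
Arc 2: start y=0.000, vy=6.634 → t=1.327, apex=2.201, x_land=14.608, impact vy=-6.634
  bounce: vy ← 0.54·6.634 = 3.583
Arc 3: start y=0.000, vy=3.583 → t=0.717, apex=0.642, x_land=17.939, impact vy=-3.583
  bounce: vy ← 0.54·3.583 = 1.935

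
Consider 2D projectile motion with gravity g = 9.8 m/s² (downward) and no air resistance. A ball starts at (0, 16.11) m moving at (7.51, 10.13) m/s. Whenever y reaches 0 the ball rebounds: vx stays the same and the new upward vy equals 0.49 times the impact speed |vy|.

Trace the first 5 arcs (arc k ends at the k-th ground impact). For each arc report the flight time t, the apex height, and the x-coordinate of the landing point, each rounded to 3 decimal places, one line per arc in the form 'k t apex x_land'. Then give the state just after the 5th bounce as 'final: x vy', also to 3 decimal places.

1 3.121 21.346 23.437
2 2.045 5.125 38.799
3 1.002 1.231 46.325
4 0.491 0.295 50.014
5 0.241 0.071 51.821
final: 51.821 0.578

Arc 1: start y=16.110, vy=10.130 → t=3.121, apex=21.346, x_land=23.437, impact vy=-20.454
  bounce: vy ← 0.49·20.454 = 10.023
Arc 2: start y=0.000, vy=10.023 → t=2.045, apex=5.125, x_land=38.799, impact vy=-10.023
  bounce: vy ← 0.49·10.023 = 4.911
Arc 3: start y=0.000, vy=4.911 → t=1.002, apex=1.231, x_land=46.325, impact vy=-4.911
  bounce: vy ← 0.49·4.911 = 2.406
Arc 4: start y=0.000, vy=2.406 → t=0.491, apex=0.295, x_land=50.014, impact vy=-2.406
  bounce: vy ← 0.49·2.406 = 1.179
Arc 5: start y=0.000, vy=1.179 → t=0.241, apex=0.071, x_land=51.821, impact vy=-1.179
  bounce: vy ← 0.49·1.179 = 0.578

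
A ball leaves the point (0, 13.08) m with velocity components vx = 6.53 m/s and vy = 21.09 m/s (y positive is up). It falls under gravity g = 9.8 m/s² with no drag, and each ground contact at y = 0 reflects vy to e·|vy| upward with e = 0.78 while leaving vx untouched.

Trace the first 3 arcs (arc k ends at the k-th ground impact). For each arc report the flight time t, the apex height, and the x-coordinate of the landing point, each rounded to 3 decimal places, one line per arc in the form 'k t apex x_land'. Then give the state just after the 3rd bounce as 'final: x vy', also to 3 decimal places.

Arc 1: start y=13.080, vy=21.090 → t=4.854, apex=35.773, x_land=31.697, impact vy=-26.479
  bounce: vy ← 0.78·26.479 = 20.654
Arc 2: start y=0.000, vy=20.654 → t=4.215, apex=21.764, x_land=59.221, impact vy=-20.654
  bounce: vy ← 0.78·20.654 = 16.110
Arc 3: start y=0.000, vy=16.110 → t=3.288, apex=13.241, x_land=80.690, impact vy=-16.110
  bounce: vy ← 0.78·16.110 = 12.566

1 4.854 35.773 31.697
2 4.215 21.764 59.221
3 3.288 13.241 80.690
final: 80.690 12.566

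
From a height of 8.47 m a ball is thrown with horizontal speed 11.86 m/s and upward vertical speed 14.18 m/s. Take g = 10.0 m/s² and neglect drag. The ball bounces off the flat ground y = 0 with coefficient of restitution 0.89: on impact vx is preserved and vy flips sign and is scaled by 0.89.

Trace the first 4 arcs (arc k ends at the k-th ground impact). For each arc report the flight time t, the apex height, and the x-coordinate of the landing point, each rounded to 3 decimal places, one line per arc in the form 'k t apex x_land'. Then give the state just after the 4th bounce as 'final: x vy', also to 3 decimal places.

Arc 1: start y=8.470, vy=14.180 → t=3.343, apex=18.524, x_land=39.645, impact vy=-19.248
  bounce: vy ← 0.89·19.248 = 17.130
Arc 2: start y=0.000, vy=17.130 → t=3.426, apex=14.673, x_land=80.279, impact vy=-17.130
  bounce: vy ← 0.89·17.130 = 15.246
Arc 3: start y=0.000, vy=15.246 → t=3.049, apex=11.622, x_land=116.442, impact vy=-15.246
  bounce: vy ← 0.89·15.246 = 13.569
Arc 4: start y=0.000, vy=13.569 → t=2.714, apex=9.206, x_land=148.628, impact vy=-13.569
  bounce: vy ← 0.89·13.569 = 12.076

1 3.343 18.524 39.645
2 3.426 14.673 80.279
3 3.049 11.622 116.442
4 2.714 9.206 148.628
final: 148.628 12.076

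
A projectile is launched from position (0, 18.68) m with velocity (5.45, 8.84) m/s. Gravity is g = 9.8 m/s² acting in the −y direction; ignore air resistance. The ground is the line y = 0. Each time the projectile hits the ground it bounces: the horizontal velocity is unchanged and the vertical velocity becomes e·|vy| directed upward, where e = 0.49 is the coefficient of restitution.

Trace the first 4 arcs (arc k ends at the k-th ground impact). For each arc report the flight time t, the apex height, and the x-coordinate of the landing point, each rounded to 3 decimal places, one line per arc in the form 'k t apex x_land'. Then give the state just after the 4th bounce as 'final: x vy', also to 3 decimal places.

Arc 1: start y=18.680, vy=8.840 → t=3.053, apex=22.667, x_land=16.638, impact vy=-21.078
  bounce: vy ← 0.49·21.078 = 10.328
Arc 2: start y=0.000, vy=10.328 → t=2.108, apex=5.442, x_land=28.125, impact vy=-10.328
  bounce: vy ← 0.49·10.328 = 5.061
Arc 3: start y=0.000, vy=5.061 → t=1.033, apex=1.307, x_land=33.754, impact vy=-5.061
  bounce: vy ← 0.49·5.061 = 2.480
Arc 4: start y=0.000, vy=2.480 → t=0.506, apex=0.314, x_land=36.512, impact vy=-2.480
  bounce: vy ← 0.49·2.480 = 1.215

1 3.053 22.667 16.638
2 2.108 5.442 28.125
3 1.033 1.307 33.754
4 0.506 0.314 36.512
final: 36.512 1.215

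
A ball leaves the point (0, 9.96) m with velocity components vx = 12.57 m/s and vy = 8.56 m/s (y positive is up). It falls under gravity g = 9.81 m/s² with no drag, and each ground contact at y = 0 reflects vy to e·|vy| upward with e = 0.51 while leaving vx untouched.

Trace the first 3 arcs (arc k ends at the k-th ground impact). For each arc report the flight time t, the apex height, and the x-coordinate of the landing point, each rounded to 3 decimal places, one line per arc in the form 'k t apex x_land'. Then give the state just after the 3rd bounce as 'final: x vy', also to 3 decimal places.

1 2.543 13.695 31.972
2 1.704 3.562 53.395
3 0.869 0.926 64.321
final: 64.321 2.174

Arc 1: start y=9.960, vy=8.560 → t=2.543, apex=13.695, x_land=31.972, impact vy=-16.392
  bounce: vy ← 0.51·16.392 = 8.360
Arc 2: start y=0.000, vy=8.360 → t=1.704, apex=3.562, x_land=53.395, impact vy=-8.360
  bounce: vy ← 0.51·8.360 = 4.263
Arc 3: start y=0.000, vy=4.263 → t=0.869, apex=0.926, x_land=64.321, impact vy=-4.263
  bounce: vy ← 0.51·4.263 = 2.174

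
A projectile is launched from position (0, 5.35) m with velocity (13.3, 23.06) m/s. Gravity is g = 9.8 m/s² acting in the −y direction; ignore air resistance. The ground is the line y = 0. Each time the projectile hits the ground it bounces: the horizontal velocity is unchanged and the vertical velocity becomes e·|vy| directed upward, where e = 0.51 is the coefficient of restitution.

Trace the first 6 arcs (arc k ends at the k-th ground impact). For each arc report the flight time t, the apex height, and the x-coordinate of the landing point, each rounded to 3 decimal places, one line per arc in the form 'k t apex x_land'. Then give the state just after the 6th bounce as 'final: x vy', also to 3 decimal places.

1 4.928 32.481 65.538
2 2.626 8.448 100.466
3 1.339 2.197 118.279
4 0.683 0.572 127.363
5 0.348 0.149 131.997
6 0.178 0.039 134.360
final: 134.360 0.444

Arc 1: start y=5.350, vy=23.060 → t=4.928, apex=32.481, x_land=65.538, impact vy=-25.231
  bounce: vy ← 0.51·25.231 = 12.868
Arc 2: start y=0.000, vy=12.868 → t=2.626, apex=8.448, x_land=100.466, impact vy=-12.868
  bounce: vy ← 0.51·12.868 = 6.563
Arc 3: start y=0.000, vy=6.563 → t=1.339, apex=2.197, x_land=118.279, impact vy=-6.563
  bounce: vy ← 0.51·6.563 = 3.347
Arc 4: start y=0.000, vy=3.347 → t=0.683, apex=0.572, x_land=127.363, impact vy=-3.347
  bounce: vy ← 0.51·3.347 = 1.707
Arc 5: start y=0.000, vy=1.707 → t=0.348, apex=0.149, x_land=131.997, impact vy=-1.707
  bounce: vy ← 0.51·1.707 = 0.871
Arc 6: start y=0.000, vy=0.871 → t=0.178, apex=0.039, x_land=134.360, impact vy=-0.871
  bounce: vy ← 0.51·0.871 = 0.444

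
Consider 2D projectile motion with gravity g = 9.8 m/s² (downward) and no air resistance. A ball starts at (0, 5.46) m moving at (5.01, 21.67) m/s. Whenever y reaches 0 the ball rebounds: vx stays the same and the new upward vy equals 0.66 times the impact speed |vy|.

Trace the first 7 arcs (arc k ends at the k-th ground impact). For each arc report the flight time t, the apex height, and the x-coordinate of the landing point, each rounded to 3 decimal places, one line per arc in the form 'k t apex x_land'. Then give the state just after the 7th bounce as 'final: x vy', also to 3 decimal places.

1 4.661 29.419 23.354
2 3.234 12.815 39.558
3 2.135 5.582 50.253
4 1.409 2.432 57.311
5 0.930 1.059 61.970
6 0.614 0.461 65.045
7 0.405 0.201 67.074
final: 67.074 1.310

Arc 1: start y=5.460, vy=21.670 → t=4.661, apex=29.419, x_land=23.354, impact vy=-24.013
  bounce: vy ← 0.66·24.013 = 15.848
Arc 2: start y=0.000, vy=15.848 → t=3.234, apex=12.815, x_land=39.558, impact vy=-15.848
  bounce: vy ← 0.66·15.848 = 10.460
Arc 3: start y=0.000, vy=10.460 → t=2.135, apex=5.582, x_land=50.253, impact vy=-10.460
  bounce: vy ← 0.66·10.460 = 6.904
Arc 4: start y=0.000, vy=6.904 → t=1.409, apex=2.432, x_land=57.311, impact vy=-6.904
  bounce: vy ← 0.66·6.904 = 4.556
Arc 5: start y=0.000, vy=4.556 → t=0.930, apex=1.059, x_land=61.970, impact vy=-4.556
  bounce: vy ← 0.66·4.556 = 3.007
Arc 6: start y=0.000, vy=3.007 → t=0.614, apex=0.461, x_land=65.045, impact vy=-3.007
  bounce: vy ← 0.66·3.007 = 1.985
Arc 7: start y=0.000, vy=1.985 → t=0.405, apex=0.201, x_land=67.074, impact vy=-1.985
  bounce: vy ← 0.66·1.985 = 1.310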